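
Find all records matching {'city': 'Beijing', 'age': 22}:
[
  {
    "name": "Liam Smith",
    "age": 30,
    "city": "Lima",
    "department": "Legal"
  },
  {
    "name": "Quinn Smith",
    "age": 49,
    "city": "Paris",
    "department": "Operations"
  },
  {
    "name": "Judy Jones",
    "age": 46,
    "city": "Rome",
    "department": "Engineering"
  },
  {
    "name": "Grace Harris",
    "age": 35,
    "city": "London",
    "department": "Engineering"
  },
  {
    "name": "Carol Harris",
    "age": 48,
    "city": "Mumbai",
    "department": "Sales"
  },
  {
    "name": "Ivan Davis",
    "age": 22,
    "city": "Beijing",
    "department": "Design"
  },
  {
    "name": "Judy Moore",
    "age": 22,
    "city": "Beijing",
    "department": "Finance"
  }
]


Search criteria: {'city': 'Beijing', 'age': 22}

Checking 7 records:
  Liam Smith: {city: Lima, age: 30}
  Quinn Smith: {city: Paris, age: 49}
  Judy Jones: {city: Rome, age: 46}
  Grace Harris: {city: London, age: 35}
  Carol Harris: {city: Mumbai, age: 48}
  Ivan Davis: {city: Beijing, age: 22} <-- MATCH
  Judy Moore: {city: Beijing, age: 22} <-- MATCH

Matches: ["Ivan Davis", "Judy Moore"]

["Ivan Davis", "Judy Moore"]


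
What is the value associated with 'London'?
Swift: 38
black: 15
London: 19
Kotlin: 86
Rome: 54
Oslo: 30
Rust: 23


Looking up key 'London'
Value: 19

19


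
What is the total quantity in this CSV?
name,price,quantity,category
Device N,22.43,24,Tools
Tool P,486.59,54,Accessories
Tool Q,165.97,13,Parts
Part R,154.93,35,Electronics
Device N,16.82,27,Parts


Computing total quantity:
Values: [24, 54, 13, 35, 27]
Sum = 153

153


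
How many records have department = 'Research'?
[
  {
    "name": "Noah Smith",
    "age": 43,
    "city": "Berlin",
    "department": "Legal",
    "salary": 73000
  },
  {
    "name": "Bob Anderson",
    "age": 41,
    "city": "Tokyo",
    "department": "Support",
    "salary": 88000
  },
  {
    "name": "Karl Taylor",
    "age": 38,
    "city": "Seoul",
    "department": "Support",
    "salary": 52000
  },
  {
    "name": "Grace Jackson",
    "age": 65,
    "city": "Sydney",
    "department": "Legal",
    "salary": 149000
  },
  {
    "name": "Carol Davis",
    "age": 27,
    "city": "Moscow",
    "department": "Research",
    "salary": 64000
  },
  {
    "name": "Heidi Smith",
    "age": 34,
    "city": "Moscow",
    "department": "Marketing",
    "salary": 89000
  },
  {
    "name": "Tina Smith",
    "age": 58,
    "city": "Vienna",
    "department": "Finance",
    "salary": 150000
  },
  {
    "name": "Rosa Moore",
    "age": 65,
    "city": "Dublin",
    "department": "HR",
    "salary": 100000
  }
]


Data: 8 records
Condition: department = 'Research'

Checking each record:
  Noah Smith: Legal
  Bob Anderson: Support
  Karl Taylor: Support
  Grace Jackson: Legal
  Carol Davis: Research MATCH
  Heidi Smith: Marketing
  Tina Smith: Finance
  Rosa Moore: HR

Count: 1

1


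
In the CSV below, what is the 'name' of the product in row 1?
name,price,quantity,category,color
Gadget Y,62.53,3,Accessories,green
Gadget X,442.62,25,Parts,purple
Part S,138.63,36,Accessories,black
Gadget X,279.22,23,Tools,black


Query: Row 1 ('Gadget Y'), column 'name'
Value: Gadget Y

Gadget Y


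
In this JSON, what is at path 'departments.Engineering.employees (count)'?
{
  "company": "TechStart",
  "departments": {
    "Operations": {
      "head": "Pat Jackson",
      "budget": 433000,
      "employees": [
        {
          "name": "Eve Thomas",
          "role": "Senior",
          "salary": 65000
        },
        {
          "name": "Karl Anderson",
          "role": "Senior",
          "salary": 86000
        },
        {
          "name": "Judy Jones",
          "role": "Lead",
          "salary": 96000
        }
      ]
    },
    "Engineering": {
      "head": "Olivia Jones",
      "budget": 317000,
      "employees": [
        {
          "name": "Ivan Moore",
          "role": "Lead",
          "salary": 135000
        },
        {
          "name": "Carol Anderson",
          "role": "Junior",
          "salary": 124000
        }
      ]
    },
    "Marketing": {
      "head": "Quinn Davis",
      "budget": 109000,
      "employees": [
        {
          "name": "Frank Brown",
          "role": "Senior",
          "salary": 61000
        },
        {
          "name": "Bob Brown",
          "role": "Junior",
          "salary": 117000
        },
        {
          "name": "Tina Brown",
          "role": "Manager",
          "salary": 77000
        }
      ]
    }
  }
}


Path: departments.Engineering.employees (count)

Navigate:
  -> departments
  -> Engineering
  -> employees (array, length 2)

2


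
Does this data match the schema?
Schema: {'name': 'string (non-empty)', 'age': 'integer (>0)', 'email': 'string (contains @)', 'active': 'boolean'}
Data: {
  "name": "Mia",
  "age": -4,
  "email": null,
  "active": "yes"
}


Validating each field against schema:
  name: OK (non-empty string)
  age: FAIL (-4 is not > 0)
  email: FAIL (null is not a string)
  active: FAIL ("yes" is not a boolean)

Result: INVALID (3 errors: age, email, active)

INVALID (3 errors: age, email, active)


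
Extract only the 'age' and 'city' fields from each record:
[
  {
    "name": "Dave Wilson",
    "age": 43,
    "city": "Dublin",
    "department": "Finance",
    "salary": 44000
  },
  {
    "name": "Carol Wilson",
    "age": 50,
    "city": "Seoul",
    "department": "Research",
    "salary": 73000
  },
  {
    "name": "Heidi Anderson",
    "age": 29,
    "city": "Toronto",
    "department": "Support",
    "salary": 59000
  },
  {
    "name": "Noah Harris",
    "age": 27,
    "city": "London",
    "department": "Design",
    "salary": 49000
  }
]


Original: 4 records with fields: name, age, city, department, salary
Keep: ['age', 'city']
Drop: ['name', 'department', 'salary']
Result: 4 records, 2 fields each

[
  {
    "age": 43,
    "city": "Dublin"
  },
  {
    "age": 50,
    "city": "Seoul"
  },
  {
    "age": 29,
    "city": "Toronto"
  },
  {
    "age": 27,
    "city": "London"
  }
]


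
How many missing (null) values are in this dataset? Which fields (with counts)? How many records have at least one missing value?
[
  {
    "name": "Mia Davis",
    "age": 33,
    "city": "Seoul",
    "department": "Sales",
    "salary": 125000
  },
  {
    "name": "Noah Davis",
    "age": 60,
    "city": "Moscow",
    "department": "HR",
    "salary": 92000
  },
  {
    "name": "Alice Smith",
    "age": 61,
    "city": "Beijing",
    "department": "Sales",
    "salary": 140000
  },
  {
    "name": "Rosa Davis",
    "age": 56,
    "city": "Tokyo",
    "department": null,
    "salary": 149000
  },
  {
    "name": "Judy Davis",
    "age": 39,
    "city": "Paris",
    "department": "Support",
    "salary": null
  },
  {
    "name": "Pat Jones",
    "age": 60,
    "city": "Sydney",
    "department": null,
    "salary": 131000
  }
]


Checking for missing (null) values in 6 records:

  Mia Davis: complete
  Noah Davis: complete
  Alice Smith: complete
  Rosa Davis: department
  Judy Davis: salary
  Pat Jones: department

Per field:
  name: 0 missing
  age: 0 missing
  city: 0 missing
  department: 2 missing
  salary: 1 missing

Total missing values: 3
Records with any missing: 3

3 missing values (department: 2, salary: 1); 3 incomplete records


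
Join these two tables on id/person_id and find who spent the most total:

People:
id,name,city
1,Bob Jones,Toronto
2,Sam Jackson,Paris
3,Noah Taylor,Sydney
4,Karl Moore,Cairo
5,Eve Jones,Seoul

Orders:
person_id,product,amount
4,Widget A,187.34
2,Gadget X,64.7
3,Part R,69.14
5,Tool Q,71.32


Join on: people.id = orders.person_id

Joined rows:
  Karl Moore (Cairo) bought Widget A for $187.34
  Sam Jackson (Paris) bought Gadget X for $64.7
  Noah Taylor (Sydney) bought Part R for $69.14
  Eve Jones (Seoul) bought Tool Q for $71.32

Total per person:
  Karl Moore: $187.34
  Eve Jones: $71.32
  Noah Taylor: $69.14
  Sam Jackson: $64.70

Top spender: Karl Moore ($187.34)

Karl Moore ($187.34)


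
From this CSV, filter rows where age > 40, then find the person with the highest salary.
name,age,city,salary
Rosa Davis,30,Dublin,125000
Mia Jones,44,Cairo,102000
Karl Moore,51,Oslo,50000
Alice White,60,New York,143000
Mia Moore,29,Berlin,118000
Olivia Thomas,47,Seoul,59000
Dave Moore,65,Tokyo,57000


Filter: age > 40
Sort by: salary (descending)

Filtered records (5):
  Alice White, age 60, salary $143000
  Mia Jones, age 44, salary $102000
  Olivia Thomas, age 47, salary $59000
  Dave Moore, age 65, salary $57000
  Karl Moore, age 51, salary $50000

Highest salary: Alice White ($143000)

Alice White


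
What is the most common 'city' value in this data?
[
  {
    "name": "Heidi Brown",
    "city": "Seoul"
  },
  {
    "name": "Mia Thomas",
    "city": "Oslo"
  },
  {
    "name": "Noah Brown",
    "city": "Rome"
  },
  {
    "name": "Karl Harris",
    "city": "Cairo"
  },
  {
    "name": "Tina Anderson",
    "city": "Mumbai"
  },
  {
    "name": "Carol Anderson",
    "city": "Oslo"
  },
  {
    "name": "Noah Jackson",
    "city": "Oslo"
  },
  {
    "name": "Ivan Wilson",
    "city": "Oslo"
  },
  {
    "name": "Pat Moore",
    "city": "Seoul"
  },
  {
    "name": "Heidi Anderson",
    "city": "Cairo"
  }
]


Counting 'city' values across 10 records:

  Oslo: 4 ####
  Seoul: 2 ##
  Cairo: 2 ##
  Rome: 1 #
  Mumbai: 1 #

Most common: Oslo (4 times)

Oslo (4 times)


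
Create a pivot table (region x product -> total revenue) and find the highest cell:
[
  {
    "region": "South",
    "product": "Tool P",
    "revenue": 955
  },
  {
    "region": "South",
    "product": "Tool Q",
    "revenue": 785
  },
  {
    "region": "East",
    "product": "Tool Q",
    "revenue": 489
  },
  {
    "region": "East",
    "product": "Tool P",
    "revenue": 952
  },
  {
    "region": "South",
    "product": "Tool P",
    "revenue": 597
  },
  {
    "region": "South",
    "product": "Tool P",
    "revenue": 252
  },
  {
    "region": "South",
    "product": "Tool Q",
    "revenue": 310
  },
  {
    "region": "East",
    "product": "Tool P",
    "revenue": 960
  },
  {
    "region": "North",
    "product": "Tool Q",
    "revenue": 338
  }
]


Pivot: region (rows) x product (columns) -> total revenue

     Tool P        Tool Q      
East          1912           489  
North            0           338  
South         1804          1095  

Highest: East / Tool P = $1912

East / Tool P = $1912


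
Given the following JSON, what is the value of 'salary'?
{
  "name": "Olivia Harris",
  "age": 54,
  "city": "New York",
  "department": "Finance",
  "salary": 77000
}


Looking up field 'salary'
Value: 77000

77000


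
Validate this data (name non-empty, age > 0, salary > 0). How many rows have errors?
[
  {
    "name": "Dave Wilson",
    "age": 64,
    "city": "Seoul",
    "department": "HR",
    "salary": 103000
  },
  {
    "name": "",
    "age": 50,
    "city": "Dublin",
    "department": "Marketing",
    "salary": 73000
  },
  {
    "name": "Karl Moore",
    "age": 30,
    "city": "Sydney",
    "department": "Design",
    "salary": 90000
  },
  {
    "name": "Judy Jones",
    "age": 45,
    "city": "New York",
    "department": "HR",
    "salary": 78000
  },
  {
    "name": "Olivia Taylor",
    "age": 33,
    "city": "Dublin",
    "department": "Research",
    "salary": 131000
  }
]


Validating 5 records:
Rules: name non-empty, age > 0, salary > 0

  Row 1 (Dave Wilson): OK
  Row 2 (???): empty name
  Row 3 (Karl Moore): OK
  Row 4 (Judy Jones): OK
  Row 5 (Olivia Taylor): OK

Total errors: 1

1 errors


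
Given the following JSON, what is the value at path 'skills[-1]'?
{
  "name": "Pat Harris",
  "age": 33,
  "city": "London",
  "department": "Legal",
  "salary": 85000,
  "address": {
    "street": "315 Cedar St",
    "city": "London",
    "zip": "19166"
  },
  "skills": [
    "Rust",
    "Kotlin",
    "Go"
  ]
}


Query: skills[-1]
Path: skills -> last element
Value: Go

Go


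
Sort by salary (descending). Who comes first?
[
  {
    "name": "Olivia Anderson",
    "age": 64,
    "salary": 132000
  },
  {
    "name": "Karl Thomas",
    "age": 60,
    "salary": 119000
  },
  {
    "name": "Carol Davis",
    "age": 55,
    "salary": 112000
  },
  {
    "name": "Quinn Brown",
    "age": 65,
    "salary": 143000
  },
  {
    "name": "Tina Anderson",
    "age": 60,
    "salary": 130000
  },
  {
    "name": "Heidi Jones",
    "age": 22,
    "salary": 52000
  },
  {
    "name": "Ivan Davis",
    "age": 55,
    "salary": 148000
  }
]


Sort by: salary (descending)

Sorted order:
  1. Ivan Davis (salary = 148000)
  2. Quinn Brown (salary = 143000)
  3. Olivia Anderson (salary = 132000)
  4. Tina Anderson (salary = 130000)
  5. Karl Thomas (salary = 119000)
  6. Carol Davis (salary = 112000)
  7. Heidi Jones (salary = 52000)

First: Ivan Davis

Ivan Davis


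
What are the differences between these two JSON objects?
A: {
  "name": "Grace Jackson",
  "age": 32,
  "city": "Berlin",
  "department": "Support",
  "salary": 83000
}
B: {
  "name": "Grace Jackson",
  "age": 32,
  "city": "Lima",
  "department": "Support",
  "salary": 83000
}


Comparing each field (in key order):
  name: same
  age: same
  city: DIFFERENT
  department: same
  salary: same
Differences:
  city: Berlin -> Lima

1 field(s) changed

1 change: city


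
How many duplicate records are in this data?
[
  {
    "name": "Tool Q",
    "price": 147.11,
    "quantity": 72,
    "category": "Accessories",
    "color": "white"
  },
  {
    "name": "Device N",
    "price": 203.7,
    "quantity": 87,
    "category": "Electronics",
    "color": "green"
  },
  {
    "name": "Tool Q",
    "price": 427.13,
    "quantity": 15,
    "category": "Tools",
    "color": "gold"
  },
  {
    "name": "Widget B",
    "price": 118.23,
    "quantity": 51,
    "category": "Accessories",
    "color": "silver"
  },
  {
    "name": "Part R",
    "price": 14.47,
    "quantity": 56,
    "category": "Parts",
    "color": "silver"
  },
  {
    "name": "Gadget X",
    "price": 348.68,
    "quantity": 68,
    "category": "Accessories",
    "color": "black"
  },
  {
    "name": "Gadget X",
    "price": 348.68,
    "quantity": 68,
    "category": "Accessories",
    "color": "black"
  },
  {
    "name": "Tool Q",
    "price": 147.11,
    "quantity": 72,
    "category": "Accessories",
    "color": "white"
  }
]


Checking 8 records for duplicates:

  Row 1: Tool Q ($147.11, qty 72)
  Row 2: Device N ($203.7, qty 87)
  Row 3: Tool Q ($427.13, qty 15)
  Row 4: Widget B ($118.23, qty 51)
  Row 5: Part R ($14.47, qty 56)
  Row 6: Gadget X ($348.68, qty 68)
  Row 7: Gadget X ($348.68, qty 68) <-- DUPLICATE
  Row 8: Tool Q ($147.11, qty 72) <-- DUPLICATE

Duplicates found: 2
Unique records: 6

2 duplicates, 6 unique


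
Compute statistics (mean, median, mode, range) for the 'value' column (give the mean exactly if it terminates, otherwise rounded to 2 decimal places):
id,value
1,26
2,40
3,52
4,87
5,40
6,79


Data: [26, 40, 52, 87, 40, 79]
Count: 6
Sum: 324
Mean: 324/6 = 54
Sorted: [26, 40, 40, 52, 79, 87]
Median: 46.0
Mode: 40 (2 times)
Range: 87 - 26 = 61
Min: 26, Max: 87

mean=54, median=46.0, mode=40, range=61


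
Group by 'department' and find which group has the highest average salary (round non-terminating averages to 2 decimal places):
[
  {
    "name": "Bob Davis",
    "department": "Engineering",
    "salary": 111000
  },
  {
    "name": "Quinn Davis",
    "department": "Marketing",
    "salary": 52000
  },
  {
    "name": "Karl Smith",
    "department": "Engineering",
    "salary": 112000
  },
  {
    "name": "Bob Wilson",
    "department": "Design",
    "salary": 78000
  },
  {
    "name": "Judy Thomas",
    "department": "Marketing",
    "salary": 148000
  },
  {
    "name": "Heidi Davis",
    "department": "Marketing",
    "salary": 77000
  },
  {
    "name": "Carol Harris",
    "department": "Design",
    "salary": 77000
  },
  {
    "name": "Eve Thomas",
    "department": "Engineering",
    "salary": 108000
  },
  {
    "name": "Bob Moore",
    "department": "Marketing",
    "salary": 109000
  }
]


Group by: department

Groups:
  Design: 2 people, avg salary = 155000/2 = $77500
  Engineering: 3 people, avg salary = 331000/3 ≈ $110333.33
  Marketing: 4 people, avg salary = 386000/4 = $96500

Highest average salary: Engineering (≈$110333.33)

Engineering (≈$110333.33)


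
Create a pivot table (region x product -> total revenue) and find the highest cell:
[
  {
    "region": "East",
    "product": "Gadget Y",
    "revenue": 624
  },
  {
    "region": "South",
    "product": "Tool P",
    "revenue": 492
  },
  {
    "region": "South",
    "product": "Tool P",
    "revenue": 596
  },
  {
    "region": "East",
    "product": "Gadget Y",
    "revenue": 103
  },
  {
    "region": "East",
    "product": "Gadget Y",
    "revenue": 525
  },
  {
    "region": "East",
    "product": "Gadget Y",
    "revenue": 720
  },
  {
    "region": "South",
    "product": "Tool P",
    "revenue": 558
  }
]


Pivot: region (rows) x product (columns) -> total revenue

     Gadget Y      Tool P      
East          1972             0  
South            0          1646  

Highest: East / Gadget Y = $1972

East / Gadget Y = $1972


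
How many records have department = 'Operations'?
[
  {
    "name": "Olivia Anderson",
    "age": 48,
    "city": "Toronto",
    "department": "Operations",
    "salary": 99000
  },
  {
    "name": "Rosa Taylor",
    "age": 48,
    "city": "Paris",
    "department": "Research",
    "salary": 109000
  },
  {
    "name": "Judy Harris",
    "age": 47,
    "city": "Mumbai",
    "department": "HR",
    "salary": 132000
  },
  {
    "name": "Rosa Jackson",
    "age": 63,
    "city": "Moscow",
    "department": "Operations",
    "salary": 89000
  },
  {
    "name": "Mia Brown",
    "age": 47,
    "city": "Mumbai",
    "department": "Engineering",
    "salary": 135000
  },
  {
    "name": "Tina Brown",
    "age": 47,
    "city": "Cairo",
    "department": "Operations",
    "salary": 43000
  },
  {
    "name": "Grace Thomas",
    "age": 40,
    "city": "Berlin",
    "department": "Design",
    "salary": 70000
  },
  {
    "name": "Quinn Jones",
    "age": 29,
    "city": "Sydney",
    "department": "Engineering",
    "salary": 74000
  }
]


Data: 8 records
Condition: department = 'Operations'

Checking each record:
  Olivia Anderson: Operations MATCH
  Rosa Taylor: Research
  Judy Harris: HR
  Rosa Jackson: Operations MATCH
  Mia Brown: Engineering
  Tina Brown: Operations MATCH
  Grace Thomas: Design
  Quinn Jones: Engineering

Count: 3

3


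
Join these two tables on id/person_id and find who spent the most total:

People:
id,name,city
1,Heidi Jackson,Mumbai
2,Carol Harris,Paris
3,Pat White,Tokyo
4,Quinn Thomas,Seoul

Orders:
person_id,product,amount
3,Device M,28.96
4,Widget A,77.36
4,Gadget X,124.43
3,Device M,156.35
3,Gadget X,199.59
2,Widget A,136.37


Join on: people.id = orders.person_id

Joined rows:
  Pat White (Tokyo) bought Device M for $28.96
  Quinn Thomas (Seoul) bought Widget A for $77.36
  Quinn Thomas (Seoul) bought Gadget X for $124.43
  Pat White (Tokyo) bought Device M for $156.35
  Pat White (Tokyo) bought Gadget X for $199.59
  Carol Harris (Paris) bought Widget A for $136.37

Total per person:
  Pat White: $384.90
  Quinn Thomas: $201.79
  Carol Harris: $136.37

Top spender: Pat White ($384.90)

Pat White ($384.90)


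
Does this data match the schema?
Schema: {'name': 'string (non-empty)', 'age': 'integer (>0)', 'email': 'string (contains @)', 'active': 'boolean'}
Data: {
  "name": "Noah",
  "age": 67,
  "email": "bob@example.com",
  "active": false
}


Validating each field against schema:
  name: OK (non-empty string)
  age: OK (positive integer)
  email: OK (string with @)
  active: OK (boolean)

Result: VALID

VALID


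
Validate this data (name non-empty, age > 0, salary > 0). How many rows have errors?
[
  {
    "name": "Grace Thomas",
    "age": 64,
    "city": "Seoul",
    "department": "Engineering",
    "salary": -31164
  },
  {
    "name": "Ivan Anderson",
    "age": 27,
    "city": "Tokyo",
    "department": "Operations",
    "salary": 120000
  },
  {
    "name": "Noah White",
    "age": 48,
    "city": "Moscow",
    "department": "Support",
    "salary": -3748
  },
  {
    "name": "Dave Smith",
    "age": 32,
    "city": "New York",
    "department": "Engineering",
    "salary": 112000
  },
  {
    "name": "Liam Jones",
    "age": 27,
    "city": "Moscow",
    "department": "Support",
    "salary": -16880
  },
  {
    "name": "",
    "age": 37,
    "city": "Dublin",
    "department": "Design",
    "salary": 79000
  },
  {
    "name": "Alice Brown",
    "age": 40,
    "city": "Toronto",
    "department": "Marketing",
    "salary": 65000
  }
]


Validating 7 records:
Rules: name non-empty, age > 0, salary > 0

  Row 1 (Grace Thomas): negative salary: -31164
  Row 2 (Ivan Anderson): OK
  Row 3 (Noah White): negative salary: -3748
  Row 4 (Dave Smith): OK
  Row 5 (Liam Jones): negative salary: -16880
  Row 6 (???): empty name
  Row 7 (Alice Brown): OK

Total errors: 4

4 errors


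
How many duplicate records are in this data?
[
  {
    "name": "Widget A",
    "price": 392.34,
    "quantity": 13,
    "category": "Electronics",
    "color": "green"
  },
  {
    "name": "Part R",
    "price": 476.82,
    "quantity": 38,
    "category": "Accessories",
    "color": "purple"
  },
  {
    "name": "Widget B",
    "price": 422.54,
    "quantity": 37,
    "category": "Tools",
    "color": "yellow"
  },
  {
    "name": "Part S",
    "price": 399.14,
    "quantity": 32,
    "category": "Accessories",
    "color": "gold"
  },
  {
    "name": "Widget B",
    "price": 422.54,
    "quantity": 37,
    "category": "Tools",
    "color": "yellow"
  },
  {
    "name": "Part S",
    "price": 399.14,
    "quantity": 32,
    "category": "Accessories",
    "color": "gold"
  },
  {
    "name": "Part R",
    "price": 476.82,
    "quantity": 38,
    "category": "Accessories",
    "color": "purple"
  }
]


Checking 7 records for duplicates:

  Row 1: Widget A ($392.34, qty 13)
  Row 2: Part R ($476.82, qty 38)
  Row 3: Widget B ($422.54, qty 37)
  Row 4: Part S ($399.14, qty 32)
  Row 5: Widget B ($422.54, qty 37) <-- DUPLICATE
  Row 6: Part S ($399.14, qty 32) <-- DUPLICATE
  Row 7: Part R ($476.82, qty 38) <-- DUPLICATE

Duplicates found: 3
Unique records: 4

3 duplicates, 4 unique


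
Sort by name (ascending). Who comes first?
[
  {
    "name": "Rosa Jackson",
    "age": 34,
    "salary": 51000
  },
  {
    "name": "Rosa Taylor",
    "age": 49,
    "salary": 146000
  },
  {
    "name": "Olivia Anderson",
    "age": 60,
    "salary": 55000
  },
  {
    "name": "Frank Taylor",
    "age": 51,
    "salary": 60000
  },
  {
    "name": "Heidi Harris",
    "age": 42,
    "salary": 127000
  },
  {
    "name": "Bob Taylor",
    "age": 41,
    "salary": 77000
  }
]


Sort by: name (ascending)

Sorted order:
  1. Bob Taylor (name = Bob Taylor)
  2. Frank Taylor (name = Frank Taylor)
  3. Heidi Harris (name = Heidi Harris)
  4. Olivia Anderson (name = Olivia Anderson)
  5. Rosa Jackson (name = Rosa Jackson)
  6. Rosa Taylor (name = Rosa Taylor)

First: Bob Taylor

Bob Taylor


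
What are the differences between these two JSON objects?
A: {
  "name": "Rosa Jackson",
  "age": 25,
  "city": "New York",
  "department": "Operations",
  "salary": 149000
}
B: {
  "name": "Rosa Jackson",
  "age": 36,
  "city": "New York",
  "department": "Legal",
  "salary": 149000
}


Comparing each field (in key order):
  name: same
  age: DIFFERENT
  city: same
  department: DIFFERENT
  salary: same
Differences:
  age: 25 -> 36
  department: Operations -> Legal

2 field(s) changed

2 changes: age, department


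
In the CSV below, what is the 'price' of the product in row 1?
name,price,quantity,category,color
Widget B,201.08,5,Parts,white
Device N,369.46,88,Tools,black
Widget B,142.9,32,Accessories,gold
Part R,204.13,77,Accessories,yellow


Query: Row 1 ('Widget B'), column 'price'
Value: 201.08

201.08


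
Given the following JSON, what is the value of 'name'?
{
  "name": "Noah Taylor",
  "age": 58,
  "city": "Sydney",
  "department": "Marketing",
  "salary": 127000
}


Looking up field 'name'
Value: Noah Taylor

Noah Taylor


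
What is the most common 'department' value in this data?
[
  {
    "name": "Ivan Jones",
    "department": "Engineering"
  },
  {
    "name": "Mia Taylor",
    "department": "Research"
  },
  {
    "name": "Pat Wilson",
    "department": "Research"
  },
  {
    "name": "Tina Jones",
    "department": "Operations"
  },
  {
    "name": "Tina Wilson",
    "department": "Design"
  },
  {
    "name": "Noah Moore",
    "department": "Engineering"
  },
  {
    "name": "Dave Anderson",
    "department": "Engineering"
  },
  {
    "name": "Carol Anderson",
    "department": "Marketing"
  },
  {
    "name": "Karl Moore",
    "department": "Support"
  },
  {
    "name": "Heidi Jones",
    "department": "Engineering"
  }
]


Counting 'department' values across 10 records:

  Engineering: 4 ####
  Research: 2 ##
  Operations: 1 #
  Design: 1 #
  Marketing: 1 #
  Support: 1 #

Most common: Engineering (4 times)

Engineering (4 times)


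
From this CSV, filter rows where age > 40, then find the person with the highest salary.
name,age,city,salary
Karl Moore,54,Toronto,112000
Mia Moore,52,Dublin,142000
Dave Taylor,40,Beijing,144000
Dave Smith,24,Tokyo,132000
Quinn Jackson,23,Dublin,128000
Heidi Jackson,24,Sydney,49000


Filter: age > 40
Sort by: salary (descending)

Filtered records (2):
  Mia Moore, age 52, salary $142000
  Karl Moore, age 54, salary $112000

Highest salary: Mia Moore ($142000)

Mia Moore


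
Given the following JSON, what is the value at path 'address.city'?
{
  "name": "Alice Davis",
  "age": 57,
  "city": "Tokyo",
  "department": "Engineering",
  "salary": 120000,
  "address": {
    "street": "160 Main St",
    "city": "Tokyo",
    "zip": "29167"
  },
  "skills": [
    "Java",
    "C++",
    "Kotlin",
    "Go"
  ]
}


Query: address.city
Path: address -> city
Value: Tokyo

Tokyo


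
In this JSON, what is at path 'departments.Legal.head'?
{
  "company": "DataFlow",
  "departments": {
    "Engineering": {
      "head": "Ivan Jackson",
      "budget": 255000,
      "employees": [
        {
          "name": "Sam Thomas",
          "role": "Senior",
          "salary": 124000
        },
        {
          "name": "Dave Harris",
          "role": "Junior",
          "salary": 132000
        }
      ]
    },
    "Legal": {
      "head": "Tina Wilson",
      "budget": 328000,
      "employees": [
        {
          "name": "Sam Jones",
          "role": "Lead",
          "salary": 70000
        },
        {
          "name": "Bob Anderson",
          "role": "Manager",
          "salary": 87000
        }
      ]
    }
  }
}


Path: departments.Legal.head

Navigate:
  -> departments
  -> Legal
  -> head = 'Tina Wilson'

Tina Wilson


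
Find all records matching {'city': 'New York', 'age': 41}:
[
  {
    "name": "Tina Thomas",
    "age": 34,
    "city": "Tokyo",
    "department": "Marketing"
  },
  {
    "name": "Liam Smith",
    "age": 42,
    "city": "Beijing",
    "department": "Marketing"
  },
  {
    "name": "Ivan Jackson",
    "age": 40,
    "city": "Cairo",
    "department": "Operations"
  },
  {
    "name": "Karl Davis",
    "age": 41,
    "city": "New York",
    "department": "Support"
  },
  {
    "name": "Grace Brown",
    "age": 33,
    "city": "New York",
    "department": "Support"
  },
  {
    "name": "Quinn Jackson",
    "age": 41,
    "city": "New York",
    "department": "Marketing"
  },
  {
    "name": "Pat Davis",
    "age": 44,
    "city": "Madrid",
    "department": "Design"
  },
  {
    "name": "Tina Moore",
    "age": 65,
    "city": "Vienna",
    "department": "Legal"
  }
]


Search criteria: {'city': 'New York', 'age': 41}

Checking 8 records:
  Tina Thomas: {city: Tokyo, age: 34}
  Liam Smith: {city: Beijing, age: 42}
  Ivan Jackson: {city: Cairo, age: 40}
  Karl Davis: {city: New York, age: 41} <-- MATCH
  Grace Brown: {city: New York, age: 33}
  Quinn Jackson: {city: New York, age: 41} <-- MATCH
  Pat Davis: {city: Madrid, age: 44}
  Tina Moore: {city: Vienna, age: 65}

Matches: ["Karl Davis", "Quinn Jackson"]

["Karl Davis", "Quinn Jackson"]


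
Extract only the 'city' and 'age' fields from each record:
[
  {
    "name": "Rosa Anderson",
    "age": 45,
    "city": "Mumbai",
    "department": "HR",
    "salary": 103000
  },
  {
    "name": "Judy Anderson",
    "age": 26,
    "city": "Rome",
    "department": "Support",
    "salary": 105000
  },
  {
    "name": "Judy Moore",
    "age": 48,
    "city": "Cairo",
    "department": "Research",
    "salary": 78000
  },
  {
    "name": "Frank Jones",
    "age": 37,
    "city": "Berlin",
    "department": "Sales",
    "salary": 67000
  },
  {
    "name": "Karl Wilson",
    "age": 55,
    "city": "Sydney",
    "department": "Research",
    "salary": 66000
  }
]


Original: 5 records with fields: name, age, city, department, salary
Keep: ['city', 'age']
Drop: ['name', 'department', 'salary']
Result: 5 records, 2 fields each

[
  {
    "city": "Mumbai",
    "age": 45
  },
  {
    "city": "Rome",
    "age": 26
  },
  {
    "city": "Cairo",
    "age": 48
  },
  {
    "city": "Berlin",
    "age": 37
  },
  {
    "city": "Sydney",
    "age": 55
  }
]


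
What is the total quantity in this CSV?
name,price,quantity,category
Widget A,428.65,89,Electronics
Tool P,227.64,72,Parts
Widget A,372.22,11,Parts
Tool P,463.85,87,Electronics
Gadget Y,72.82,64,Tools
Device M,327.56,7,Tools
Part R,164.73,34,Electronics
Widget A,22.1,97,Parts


Computing total quantity:
Values: [89, 72, 11, 87, 64, 7, 34, 97]
Sum = 461

461


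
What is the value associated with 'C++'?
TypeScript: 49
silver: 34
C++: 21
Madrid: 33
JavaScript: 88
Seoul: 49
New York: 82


Looking up key 'C++'
Value: 21

21


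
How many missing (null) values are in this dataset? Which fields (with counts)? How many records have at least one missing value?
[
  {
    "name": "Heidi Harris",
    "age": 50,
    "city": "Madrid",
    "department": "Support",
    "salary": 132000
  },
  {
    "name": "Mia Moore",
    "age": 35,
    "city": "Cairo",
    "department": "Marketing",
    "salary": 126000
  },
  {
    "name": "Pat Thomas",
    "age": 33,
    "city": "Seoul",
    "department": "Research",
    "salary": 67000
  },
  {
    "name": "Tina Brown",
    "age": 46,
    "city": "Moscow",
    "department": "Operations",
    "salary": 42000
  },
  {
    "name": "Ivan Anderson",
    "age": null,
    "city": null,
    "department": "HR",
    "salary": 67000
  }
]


Checking for missing (null) values in 5 records:

  Heidi Harris: complete
  Mia Moore: complete
  Pat Thomas: complete
  Tina Brown: complete
  Ivan Anderson: age, city

Per field:
  name: 0 missing
  age: 1 missing
  city: 1 missing
  department: 0 missing
  salary: 0 missing

Total missing values: 2
Records with any missing: 1

2 missing values (age: 1, city: 1); 1 incomplete records


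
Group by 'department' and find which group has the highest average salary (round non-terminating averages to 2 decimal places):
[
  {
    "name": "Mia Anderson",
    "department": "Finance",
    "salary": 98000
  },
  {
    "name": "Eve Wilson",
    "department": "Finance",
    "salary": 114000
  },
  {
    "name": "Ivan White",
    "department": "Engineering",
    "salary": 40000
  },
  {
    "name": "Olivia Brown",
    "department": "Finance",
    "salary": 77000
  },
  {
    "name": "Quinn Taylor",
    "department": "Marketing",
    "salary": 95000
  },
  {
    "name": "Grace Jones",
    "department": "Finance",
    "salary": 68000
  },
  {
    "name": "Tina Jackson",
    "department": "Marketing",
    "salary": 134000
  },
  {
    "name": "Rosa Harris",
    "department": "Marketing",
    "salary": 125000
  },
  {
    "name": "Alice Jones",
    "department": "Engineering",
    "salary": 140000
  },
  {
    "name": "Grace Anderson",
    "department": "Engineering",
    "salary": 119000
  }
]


Group by: department

Groups:
  Engineering: 3 people, avg salary = 299000/3 ≈ $99666.67
  Finance: 4 people, avg salary = 357000/4 = $89250
  Marketing: 3 people, avg salary = 354000/3 = $118000

Highest average salary: Marketing ($118000)

Marketing ($118000)


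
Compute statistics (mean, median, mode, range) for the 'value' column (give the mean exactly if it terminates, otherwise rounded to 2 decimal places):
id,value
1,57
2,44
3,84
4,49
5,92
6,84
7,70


Data: [57, 44, 84, 49, 92, 84, 70]
Count: 7
Sum: 480
Mean: 480/7 ≈ 68.57 (rounded to 2 decimal places)
Sorted: [44, 49, 57, 70, 84, 84, 92]
Median: 70.0
Mode: 84 (2 times)
Range: 92 - 44 = 48
Min: 44, Max: 92

mean≈68.57, median=70.0, mode=84, range=48


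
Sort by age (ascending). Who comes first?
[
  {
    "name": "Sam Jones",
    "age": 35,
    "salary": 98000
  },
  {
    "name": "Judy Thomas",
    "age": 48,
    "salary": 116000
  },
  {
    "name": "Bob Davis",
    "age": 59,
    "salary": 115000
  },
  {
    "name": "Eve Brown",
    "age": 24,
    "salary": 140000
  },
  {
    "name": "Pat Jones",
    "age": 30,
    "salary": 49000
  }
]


Sort by: age (ascending)

Sorted order:
  1. Eve Brown (age = 24)
  2. Pat Jones (age = 30)
  3. Sam Jones (age = 35)
  4. Judy Thomas (age = 48)
  5. Bob Davis (age = 59)

First: Eve Brown

Eve Brown


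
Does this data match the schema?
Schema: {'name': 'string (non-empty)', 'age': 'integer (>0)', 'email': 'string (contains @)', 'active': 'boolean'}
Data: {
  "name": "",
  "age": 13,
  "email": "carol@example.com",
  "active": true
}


Validating each field against schema:
  name: FAIL ("" is an empty string)
  age: OK (positive integer)
  email: OK (string with @)
  active: OK (boolean)

Result: INVALID (1 error: name)

INVALID (1 error: name)


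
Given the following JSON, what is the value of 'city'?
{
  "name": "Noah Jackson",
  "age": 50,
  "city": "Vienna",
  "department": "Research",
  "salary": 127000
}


Looking up field 'city'
Value: Vienna

Vienna


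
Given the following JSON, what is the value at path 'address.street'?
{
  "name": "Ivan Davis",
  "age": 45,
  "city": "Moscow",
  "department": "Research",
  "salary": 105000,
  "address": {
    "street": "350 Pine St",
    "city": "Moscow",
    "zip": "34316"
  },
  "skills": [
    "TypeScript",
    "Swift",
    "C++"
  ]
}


Query: address.street
Path: address -> street
Value: 350 Pine St

350 Pine St


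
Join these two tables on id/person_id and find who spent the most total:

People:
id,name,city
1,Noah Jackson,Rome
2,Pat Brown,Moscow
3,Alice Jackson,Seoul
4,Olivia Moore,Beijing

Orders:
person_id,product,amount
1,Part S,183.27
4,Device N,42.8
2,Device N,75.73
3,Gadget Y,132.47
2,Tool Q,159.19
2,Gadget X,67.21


Join on: people.id = orders.person_id

Joined rows:
  Noah Jackson (Rome) bought Part S for $183.27
  Olivia Moore (Beijing) bought Device N for $42.8
  Pat Brown (Moscow) bought Device N for $75.73
  Alice Jackson (Seoul) bought Gadget Y for $132.47
  Pat Brown (Moscow) bought Tool Q for $159.19
  Pat Brown (Moscow) bought Gadget X for $67.21

Total per person:
  Pat Brown: $302.13
  Noah Jackson: $183.27
  Alice Jackson: $132.47
  Olivia Moore: $42.80

Top spender: Pat Brown ($302.13)

Pat Brown ($302.13)


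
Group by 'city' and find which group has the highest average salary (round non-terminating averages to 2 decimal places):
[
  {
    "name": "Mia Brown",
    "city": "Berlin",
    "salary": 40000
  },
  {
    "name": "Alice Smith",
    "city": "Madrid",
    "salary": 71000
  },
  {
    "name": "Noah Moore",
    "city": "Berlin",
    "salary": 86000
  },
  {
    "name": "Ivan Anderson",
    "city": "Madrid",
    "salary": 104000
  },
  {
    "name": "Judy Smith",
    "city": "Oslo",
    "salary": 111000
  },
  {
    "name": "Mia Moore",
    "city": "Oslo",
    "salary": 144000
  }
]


Group by: city

Groups:
  Berlin: 2 people, avg salary = 126000/2 = $63000
  Madrid: 2 people, avg salary = 175000/2 = $87500
  Oslo: 2 people, avg salary = 255000/2 = $127500

Highest average salary: Oslo ($127500)

Oslo ($127500)


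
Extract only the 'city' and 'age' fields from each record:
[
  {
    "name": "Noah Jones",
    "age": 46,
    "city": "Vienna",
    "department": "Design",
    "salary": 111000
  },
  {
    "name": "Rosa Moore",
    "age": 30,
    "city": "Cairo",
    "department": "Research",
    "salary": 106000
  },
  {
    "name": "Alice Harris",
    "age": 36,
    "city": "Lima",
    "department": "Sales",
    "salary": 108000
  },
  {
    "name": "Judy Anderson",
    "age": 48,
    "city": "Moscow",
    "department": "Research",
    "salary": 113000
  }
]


Original: 4 records with fields: name, age, city, department, salary
Keep: ['city', 'age']
Drop: ['name', 'department', 'salary']
Result: 4 records, 2 fields each

[
  {
    "city": "Vienna",
    "age": 46
  },
  {
    "city": "Cairo",
    "age": 30
  },
  {
    "city": "Lima",
    "age": 36
  },
  {
    "city": "Moscow",
    "age": 48
  }
]


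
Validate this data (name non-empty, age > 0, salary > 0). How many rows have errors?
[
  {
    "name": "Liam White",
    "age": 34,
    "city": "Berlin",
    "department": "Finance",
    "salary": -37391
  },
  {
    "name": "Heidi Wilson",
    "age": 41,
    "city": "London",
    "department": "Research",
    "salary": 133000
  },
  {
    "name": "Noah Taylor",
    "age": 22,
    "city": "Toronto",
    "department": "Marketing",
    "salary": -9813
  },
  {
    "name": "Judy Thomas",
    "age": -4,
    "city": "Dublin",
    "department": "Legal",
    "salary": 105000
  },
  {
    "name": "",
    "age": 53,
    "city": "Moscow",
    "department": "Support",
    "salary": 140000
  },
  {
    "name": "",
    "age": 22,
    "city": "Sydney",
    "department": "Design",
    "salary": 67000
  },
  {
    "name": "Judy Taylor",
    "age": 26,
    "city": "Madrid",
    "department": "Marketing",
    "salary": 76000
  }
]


Validating 7 records:
Rules: name non-empty, age > 0, salary > 0

  Row 1 (Liam White): negative salary: -37391
  Row 2 (Heidi Wilson): OK
  Row 3 (Noah Taylor): negative salary: -9813
  Row 4 (Judy Thomas): negative age: -4
  Row 5 (???): empty name
  Row 6 (???): empty name
  Row 7 (Judy Taylor): OK

Total errors: 5

5 errors


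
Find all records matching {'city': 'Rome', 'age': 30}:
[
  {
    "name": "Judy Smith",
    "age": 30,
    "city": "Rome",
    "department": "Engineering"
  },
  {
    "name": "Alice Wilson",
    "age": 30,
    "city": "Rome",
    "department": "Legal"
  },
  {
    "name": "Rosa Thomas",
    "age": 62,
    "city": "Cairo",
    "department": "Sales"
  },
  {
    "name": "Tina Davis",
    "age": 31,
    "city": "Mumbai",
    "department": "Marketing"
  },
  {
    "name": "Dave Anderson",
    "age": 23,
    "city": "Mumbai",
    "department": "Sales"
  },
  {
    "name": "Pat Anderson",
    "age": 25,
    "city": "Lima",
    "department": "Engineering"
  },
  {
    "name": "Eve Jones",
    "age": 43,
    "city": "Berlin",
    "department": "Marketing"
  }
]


Search criteria: {'city': 'Rome', 'age': 30}

Checking 7 records:
  Judy Smith: {city: Rome, age: 30} <-- MATCH
  Alice Wilson: {city: Rome, age: 30} <-- MATCH
  Rosa Thomas: {city: Cairo, age: 62}
  Tina Davis: {city: Mumbai, age: 31}
  Dave Anderson: {city: Mumbai, age: 23}
  Pat Anderson: {city: Lima, age: 25}
  Eve Jones: {city: Berlin, age: 43}

Matches: ["Judy Smith", "Alice Wilson"]

["Judy Smith", "Alice Wilson"]


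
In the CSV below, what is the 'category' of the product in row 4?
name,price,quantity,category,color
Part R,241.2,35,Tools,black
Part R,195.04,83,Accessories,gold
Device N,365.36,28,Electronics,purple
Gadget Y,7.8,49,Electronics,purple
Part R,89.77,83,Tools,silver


Query: Row 4 ('Gadget Y'), column 'category'
Value: Electronics

Electronics


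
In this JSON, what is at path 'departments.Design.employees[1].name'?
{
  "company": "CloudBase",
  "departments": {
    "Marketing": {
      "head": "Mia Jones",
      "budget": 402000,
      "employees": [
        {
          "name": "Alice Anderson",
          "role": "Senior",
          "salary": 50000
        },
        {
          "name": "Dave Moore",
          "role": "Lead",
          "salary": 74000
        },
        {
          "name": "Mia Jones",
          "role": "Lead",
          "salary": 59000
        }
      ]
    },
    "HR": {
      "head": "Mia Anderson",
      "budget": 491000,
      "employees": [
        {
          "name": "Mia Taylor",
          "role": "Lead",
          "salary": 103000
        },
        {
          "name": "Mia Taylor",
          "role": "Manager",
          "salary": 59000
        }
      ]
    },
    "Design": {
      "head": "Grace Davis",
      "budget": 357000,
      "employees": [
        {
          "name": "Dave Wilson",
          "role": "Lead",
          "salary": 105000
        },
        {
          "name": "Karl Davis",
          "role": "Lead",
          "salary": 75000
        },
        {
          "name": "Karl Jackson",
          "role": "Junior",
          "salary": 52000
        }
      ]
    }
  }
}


Path: departments.Design.employees[1].name

Navigate:
  -> departments
  -> Design
  -> employees[1].name = 'Karl Davis'

Karl Davis
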